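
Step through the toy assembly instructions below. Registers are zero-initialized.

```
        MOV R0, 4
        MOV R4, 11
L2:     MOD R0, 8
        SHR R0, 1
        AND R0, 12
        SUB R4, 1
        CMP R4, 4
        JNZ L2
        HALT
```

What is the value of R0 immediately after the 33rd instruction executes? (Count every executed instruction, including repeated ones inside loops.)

R0=4
R4=11
R0=4%8=4
R0=4>>1=2
R0=2&12=0
R4=11-1=10
CMP R4, 4  (cmp 10,4)
JNZ L2: taken
R0=0%8=0
R0=0>>1=0
R0=0&12=0
R4=10-1=9
CMP R4, 4  (cmp 9,4)
JNZ L2: taken
R0=0%8=0
R0=0>>1=0
R0=0&12=0
R4=9-1=8
CMP R4, 4  (cmp 8,4)
JNZ L2: taken
R0=0%8=0
R0=0>>1=0
R0=0&12=0
R4=8-1=7
CMP R4, 4  (cmp 7,4)
JNZ L2: taken
R0=0%8=0
R0=0>>1=0
R0=0&12=0
R4=7-1=6
CMP R4, 4  (cmp 6,4)
JNZ L2: taken
R0=0%8=0
After step 33: R0 = 0.

0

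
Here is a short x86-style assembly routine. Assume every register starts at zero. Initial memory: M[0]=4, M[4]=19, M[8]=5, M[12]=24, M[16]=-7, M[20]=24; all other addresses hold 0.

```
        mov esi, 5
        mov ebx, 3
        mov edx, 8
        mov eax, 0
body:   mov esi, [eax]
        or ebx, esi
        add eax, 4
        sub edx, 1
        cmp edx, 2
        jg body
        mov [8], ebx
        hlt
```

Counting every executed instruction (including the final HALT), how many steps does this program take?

42

mov esi, 5 → esi=5
mov ebx, 3 → ebx=3
mov edx, 8 → edx=8
mov eax, 0 → eax=0
mov esi, [eax] → esi=M[0]=4
or ebx, esi → ebx=3|4=7
add eax, 4 → eax=0+4=4
sub edx, 1 → edx=8-1=7
cmp edx, 2  (cmp 7,2)
jg body: taken
mov esi, [eax] → esi=M[4]=19
or ebx, esi → ebx=7|19=23
add eax, 4 → eax=4+4=8
sub edx, 1 → edx=7-1=6
cmp edx, 2  (cmp 6,2)
jg body: taken
mov esi, [eax] → esi=M[8]=5
or ebx, esi → ebx=23|5=23
add eax, 4 → eax=8+4=12
sub edx, 1 → edx=6-1=5
cmp edx, 2  (cmp 5,2)
jg body: taken
mov esi, [eax] → esi=M[12]=24
or ebx, esi → ebx=23|24=31
add eax, 4 → eax=12+4=16
sub edx, 1 → edx=5-1=4
cmp edx, 2  (cmp 4,2)
jg body: taken
mov esi, [eax] → esi=M[16]=-7
or ebx, esi → ebx=31|(-7)=-1
add eax, 4 → eax=16+4=20
sub edx, 1 → edx=4-1=3
cmp edx, 2  (cmp 3,2)
jg body: taken
mov esi, [eax] → esi=M[20]=24
or ebx, esi → ebx=(-1)|24=-1
add eax, 4 → eax=20+4=24
sub edx, 1 → edx=3-1=2
cmp edx, 2  (cmp 2,2)
jg body: not taken
mov [8], ebx → M[8]=-1
halt.
Total executed instructions: 42.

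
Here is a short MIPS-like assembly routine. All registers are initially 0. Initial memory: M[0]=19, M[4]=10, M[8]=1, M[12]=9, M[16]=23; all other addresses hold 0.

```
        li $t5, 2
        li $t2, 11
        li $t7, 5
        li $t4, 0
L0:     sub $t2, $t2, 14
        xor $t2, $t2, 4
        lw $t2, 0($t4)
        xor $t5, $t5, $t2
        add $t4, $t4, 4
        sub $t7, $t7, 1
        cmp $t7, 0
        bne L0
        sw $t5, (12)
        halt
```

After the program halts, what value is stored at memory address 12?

$t5=2
$t2=11
$t7=5
$t4=0
$t2=11-14=-3
$t2=(-3)^4=-7
$t2=M[0]=19
$t5=2^19=17
$t4=0+4=4
$t7=5-1=4
cmp $t7, 0  (cmp 4,0)
bne L0: taken
$t2=19-14=5
$t2=5^4=1
$t2=M[4]=10
$t5=17^10=27
$t4=4+4=8
$t7=4-1=3
cmp $t7, 0  (cmp 3,0)
bne L0: taken
$t2=10-14=-4
$t2=(-4)^4=-8
$t2=M[8]=1
$t5=27^1=26
$t4=8+4=12
$t7=3-1=2
cmp $t7, 0  (cmp 2,0)
bne L0: taken
$t2=1-14=-13
$t2=(-13)^4=-9
$t2=M[12]=9
$t5=26^9=19
$t4=12+4=16
$t7=2-1=1
cmp $t7, 0  (cmp 1,0)
bne L0: taken
$t2=9-14=-5
$t2=(-5)^4=-1
$t2=M[16]=23
$t5=19^23=4
$t4=16+4=20
$t7=1-1=0
cmp $t7, 0  (cmp 0,0)
bne L0: not taken
sw $t5, (12) → M[12]=4
halt.

4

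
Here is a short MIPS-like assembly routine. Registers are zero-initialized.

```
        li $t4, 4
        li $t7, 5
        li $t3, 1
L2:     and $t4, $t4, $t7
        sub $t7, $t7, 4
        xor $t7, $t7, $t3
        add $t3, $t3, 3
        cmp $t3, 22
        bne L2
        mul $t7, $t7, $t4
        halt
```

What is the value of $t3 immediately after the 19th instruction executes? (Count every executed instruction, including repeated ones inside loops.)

10

$t4=4
$t7=5
$t3=1
$t4=4&5=4
$t7=5-4=1
$t7=1^1=0
$t3=1+3=4
cmp $t3, 22  (cmp 4,22)
bne L2: taken
$t4=4&0=0
$t7=0-4=-4
$t7=(-4)^4=-8
$t3=4+3=7
cmp $t3, 22  (cmp 7,22)
bne L2: taken
$t4=0&(-8)=0
$t7=(-8)-4=-12
$t7=(-12)^7=-13
$t3=7+3=10
After step 19: $t3 = 10.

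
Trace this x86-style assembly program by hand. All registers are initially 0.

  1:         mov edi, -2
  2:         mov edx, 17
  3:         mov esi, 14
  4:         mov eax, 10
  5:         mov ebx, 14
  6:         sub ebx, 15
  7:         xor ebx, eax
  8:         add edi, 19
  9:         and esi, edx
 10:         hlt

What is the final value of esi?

0

edi=-2
edx=17
esi=14
eax=10
ebx=14
ebx=14-15=-1
ebx=(-1)^10=-11
edi=(-2)+19=17
esi=14&17=0
halt.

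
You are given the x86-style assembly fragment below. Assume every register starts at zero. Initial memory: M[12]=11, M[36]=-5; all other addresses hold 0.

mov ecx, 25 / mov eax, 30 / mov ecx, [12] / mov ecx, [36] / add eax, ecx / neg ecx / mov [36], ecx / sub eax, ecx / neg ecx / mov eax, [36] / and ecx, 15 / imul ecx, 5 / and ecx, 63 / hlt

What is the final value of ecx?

55

after mov ecx, 25: ecx=25
after mov eax, 30: eax=30
after mov ecx, [12]: ecx=M[12]=11
after mov ecx, [36]: ecx=M[36]=-5
after add eax, ecx: eax=30+(-5)=25
after neg ecx: ecx=-(-5)=5
mov [36], ecx → M[36]=5
after sub eax, ecx: eax=25-5=20
after neg ecx: ecx=-(5)=-5
after mov eax, [36]: eax=M[36]=5
after and ecx, 15: ecx=(-5)&15=11
after imul ecx, 5: ecx=11*5=55
after and ecx, 63: ecx=55&63=55
halt.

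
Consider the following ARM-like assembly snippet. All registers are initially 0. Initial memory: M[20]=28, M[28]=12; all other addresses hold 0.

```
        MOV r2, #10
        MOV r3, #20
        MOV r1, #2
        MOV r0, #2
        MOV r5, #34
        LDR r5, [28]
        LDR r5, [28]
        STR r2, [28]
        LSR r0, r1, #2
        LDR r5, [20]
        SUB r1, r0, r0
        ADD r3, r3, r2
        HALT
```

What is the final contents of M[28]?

10

MOV r2, #10 → r2=10
MOV r3, #20 → r3=20
MOV r1, #2 → r1=2
MOV r0, #2 → r0=2
MOV r5, #34 → r5=34
LDR r5, [28] → r5=M[28]=12
LDR r5, [28] → r5=M[28]=12
STR r2, [28] → M[28]=10
LSR r0, r1, #2 → r0=2>>2=0
LDR r5, [20] → r5=M[20]=28
SUB r1, r0, r0 → r1=0-0=0
ADD r3, r3, r2 → r3=20+10=30
halt.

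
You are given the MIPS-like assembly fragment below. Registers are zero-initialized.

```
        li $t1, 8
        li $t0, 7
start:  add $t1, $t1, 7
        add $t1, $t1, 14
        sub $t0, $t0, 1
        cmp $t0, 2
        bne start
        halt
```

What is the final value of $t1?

113

li $t1, 8 → $t1=8
li $t0, 7 → $t0=7
add $t1, $t1, 7 → $t1=8+7=15
add $t1, $t1, 14 → $t1=15+14=29
sub $t0, $t0, 1 → $t0=7-1=6
cmp $t0, 2  (cmp 6,2)
bne start: taken
add $t1, $t1, 7 → $t1=29+7=36
add $t1, $t1, 14 → $t1=36+14=50
sub $t0, $t0, 1 → $t0=6-1=5
cmp $t0, 2  (cmp 5,2)
bne start: taken
add $t1, $t1, 7 → $t1=50+7=57
add $t1, $t1, 14 → $t1=57+14=71
sub $t0, $t0, 1 → $t0=5-1=4
cmp $t0, 2  (cmp 4,2)
bne start: taken
add $t1, $t1, 7 → $t1=71+7=78
add $t1, $t1, 14 → $t1=78+14=92
sub $t0, $t0, 1 → $t0=4-1=3
cmp $t0, 2  (cmp 3,2)
bne start: taken
add $t1, $t1, 7 → $t1=92+7=99
add $t1, $t1, 14 → $t1=99+14=113
sub $t0, $t0, 1 → $t0=3-1=2
cmp $t0, 2  (cmp 2,2)
bne start: not taken
halt.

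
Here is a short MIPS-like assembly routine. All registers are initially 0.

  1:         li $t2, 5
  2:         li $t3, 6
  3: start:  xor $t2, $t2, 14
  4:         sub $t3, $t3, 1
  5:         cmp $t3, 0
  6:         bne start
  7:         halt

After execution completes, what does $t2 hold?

after li $t2, 5: $t2=5
after li $t3, 6: $t3=6
after xor $t2, $t2, 14: $t2=5^14=11
after sub $t3, $t3, 1: $t3=6-1=5
cmp $t3, 0  (cmp 5,0)
bne start: taken
after xor $t2, $t2, 14: $t2=11^14=5
after sub $t3, $t3, 1: $t3=5-1=4
cmp $t3, 0  (cmp 4,0)
bne start: taken
after xor $t2, $t2, 14: $t2=5^14=11
after sub $t3, $t3, 1: $t3=4-1=3
cmp $t3, 0  (cmp 3,0)
bne start: taken
after xor $t2, $t2, 14: $t2=11^14=5
after sub $t3, $t3, 1: $t3=3-1=2
cmp $t3, 0  (cmp 2,0)
bne start: taken
after xor $t2, $t2, 14: $t2=5^14=11
after sub $t3, $t3, 1: $t3=2-1=1
cmp $t3, 0  (cmp 1,0)
bne start: taken
after xor $t2, $t2, 14: $t2=11^14=5
after sub $t3, $t3, 1: $t3=1-1=0
cmp $t3, 0  (cmp 0,0)
bne start: not taken
halt.

5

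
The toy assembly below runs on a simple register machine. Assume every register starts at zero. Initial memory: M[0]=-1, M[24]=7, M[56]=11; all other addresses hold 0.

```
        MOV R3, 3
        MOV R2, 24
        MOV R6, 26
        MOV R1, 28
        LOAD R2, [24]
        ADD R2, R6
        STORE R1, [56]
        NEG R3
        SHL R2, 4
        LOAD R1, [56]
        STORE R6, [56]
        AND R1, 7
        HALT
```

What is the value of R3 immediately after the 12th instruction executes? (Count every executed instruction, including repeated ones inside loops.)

MOV R3, 3 → R3=3
MOV R2, 24 → R2=24
MOV R6, 26 → R6=26
MOV R1, 28 → R1=28
LOAD R2, [24] → R2=M[24]=7
ADD R2, R6 → R2=7+26=33
STORE R1, [56] → M[56]=28
NEG R3 → R3=-(3)=-3
SHL R2, 4 → R2=33<<4=528
LOAD R1, [56] → R1=M[56]=28
STORE R6, [56] → M[56]=26
AND R1, 7 → R1=28&7=4
After step 12: R3 = -3.

-3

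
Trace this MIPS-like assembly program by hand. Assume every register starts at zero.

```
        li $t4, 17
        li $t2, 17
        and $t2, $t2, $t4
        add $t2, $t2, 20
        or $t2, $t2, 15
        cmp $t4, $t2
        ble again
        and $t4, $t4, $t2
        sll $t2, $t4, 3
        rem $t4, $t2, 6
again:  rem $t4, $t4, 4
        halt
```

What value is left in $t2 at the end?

47

$t4=17
$t2=17
$t2=17&17=17
$t2=17+20=37
$t2=37|15=47
cmp $t4, $t2  (cmp 17,47)
ble again: taken
$t4=17%4=1
halt.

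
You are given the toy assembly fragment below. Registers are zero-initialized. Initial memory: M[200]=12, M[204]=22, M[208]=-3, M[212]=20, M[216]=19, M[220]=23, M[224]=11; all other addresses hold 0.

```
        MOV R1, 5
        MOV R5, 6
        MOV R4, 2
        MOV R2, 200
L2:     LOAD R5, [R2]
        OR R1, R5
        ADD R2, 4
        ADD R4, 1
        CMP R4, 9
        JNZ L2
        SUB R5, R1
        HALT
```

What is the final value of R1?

after MOV R1, 5: R1=5
after MOV R5, 6: R5=6
after MOV R4, 2: R4=2
after MOV R2, 200: R2=200
after LOAD R5, [R2]: R5=M[200]=12
after OR R1, R5: R1=5|12=13
after ADD R2, 4: R2=200+4=204
after ADD R4, 1: R4=2+1=3
CMP R4, 9  (cmp 3,9)
JNZ L2: taken
after LOAD R5, [R2]: R5=M[204]=22
after OR R1, R5: R1=13|22=31
after ADD R2, 4: R2=204+4=208
after ADD R4, 1: R4=3+1=4
CMP R4, 9  (cmp 4,9)
JNZ L2: taken
after LOAD R5, [R2]: R5=M[208]=-3
after OR R1, R5: R1=31|(-3)=-1
after ADD R2, 4: R2=208+4=212
after ADD R4, 1: R4=4+1=5
CMP R4, 9  (cmp 5,9)
JNZ L2: taken
after LOAD R5, [R2]: R5=M[212]=20
after OR R1, R5: R1=(-1)|20=-1
after ADD R2, 4: R2=212+4=216
after ADD R4, 1: R4=5+1=6
CMP R4, 9  (cmp 6,9)
JNZ L2: taken
after LOAD R5, [R2]: R5=M[216]=19
after OR R1, R5: R1=(-1)|19=-1
after ADD R2, 4: R2=216+4=220
after ADD R4, 1: R4=6+1=7
CMP R4, 9  (cmp 7,9)
JNZ L2: taken
after LOAD R5, [R2]: R5=M[220]=23
after OR R1, R5: R1=(-1)|23=-1
after ADD R2, 4: R2=220+4=224
after ADD R4, 1: R4=7+1=8
CMP R4, 9  (cmp 8,9)
JNZ L2: taken
after LOAD R5, [R2]: R5=M[224]=11
after OR R1, R5: R1=(-1)|11=-1
after ADD R2, 4: R2=224+4=228
after ADD R4, 1: R4=8+1=9
CMP R4, 9  (cmp 9,9)
JNZ L2: not taken
after SUB R5, R1: R5=11-(-1)=12
halt.

-1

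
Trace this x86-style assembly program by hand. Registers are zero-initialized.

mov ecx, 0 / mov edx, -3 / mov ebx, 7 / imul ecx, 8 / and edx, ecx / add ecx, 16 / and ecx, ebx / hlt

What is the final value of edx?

mov ecx, 0 → ecx=0
mov edx, -3 → edx=-3
mov ebx, 7 → ebx=7
imul ecx, 8 → ecx=0*8=0
and edx, ecx → edx=(-3)&0=0
add ecx, 16 → ecx=0+16=16
and ecx, ebx → ecx=16&7=0
halt.

0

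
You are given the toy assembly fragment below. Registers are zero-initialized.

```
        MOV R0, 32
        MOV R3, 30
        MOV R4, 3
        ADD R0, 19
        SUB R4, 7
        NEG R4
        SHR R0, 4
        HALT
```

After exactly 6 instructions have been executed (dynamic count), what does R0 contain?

51

MOV R0, 32 → R0=32
MOV R3, 30 → R3=30
MOV R4, 3 → R4=3
ADD R0, 19 → R0=32+19=51
SUB R4, 7 → R4=3-7=-4
NEG R4 → R4=-(-4)=4
After step 6: R0 = 51.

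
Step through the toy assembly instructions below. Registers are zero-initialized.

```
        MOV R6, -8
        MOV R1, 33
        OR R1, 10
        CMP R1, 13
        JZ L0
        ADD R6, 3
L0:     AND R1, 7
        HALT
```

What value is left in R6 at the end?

-5

R6=-8
R1=33
R1=33|10=43
CMP R1, 13  (cmp 43,13)
JZ L0: not taken
R6=(-8)+3=-5
R1=43&7=3
halt.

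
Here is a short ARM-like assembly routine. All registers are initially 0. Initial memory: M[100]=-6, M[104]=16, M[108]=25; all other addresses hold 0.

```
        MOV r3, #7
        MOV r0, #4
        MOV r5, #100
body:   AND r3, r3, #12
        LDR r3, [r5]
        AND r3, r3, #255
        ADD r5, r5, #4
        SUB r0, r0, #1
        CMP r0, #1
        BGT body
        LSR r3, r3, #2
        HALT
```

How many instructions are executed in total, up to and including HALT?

r3=7
r0=4
r5=100
r3=7&12=4
r3=M[100]=-6
r3=(-6)&255=250
r5=100+4=104
r0=4-1=3
CMP r0, #1  (cmp 3,1)
BGT body: taken
r3=250&12=8
r3=M[104]=16
r3=16&255=16
r5=104+4=108
r0=3-1=2
CMP r0, #1  (cmp 2,1)
BGT body: taken
r3=16&12=0
r3=M[108]=25
r3=25&255=25
r5=108+4=112
r0=2-1=1
CMP r0, #1  (cmp 1,1)
BGT body: not taken
r3=25>>2=6
halt.
Total executed instructions: 26.

26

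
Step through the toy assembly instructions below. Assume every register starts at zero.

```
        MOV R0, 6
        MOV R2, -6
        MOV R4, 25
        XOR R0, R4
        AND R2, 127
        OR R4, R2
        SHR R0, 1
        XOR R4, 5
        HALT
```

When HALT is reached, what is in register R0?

15

R0=6
R2=-6
R4=25
R0=6^25=31
R2=(-6)&127=122
R4=25|122=123
R0=31>>1=15
R4=123^5=126
halt.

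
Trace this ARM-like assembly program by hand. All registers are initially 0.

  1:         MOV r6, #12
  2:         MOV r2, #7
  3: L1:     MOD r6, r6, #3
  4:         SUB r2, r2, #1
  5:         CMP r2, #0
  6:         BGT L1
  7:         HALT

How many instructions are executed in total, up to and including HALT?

MOV r6, #12 → r6=12
MOV r2, #7 → r2=7
MOD r6, r6, #3 → r6=12%3=0
SUB r2, r2, #1 → r2=7-1=6
CMP r2, #0  (cmp 6,0)
BGT L1: taken
MOD r6, r6, #3 → r6=0%3=0
SUB r2, r2, #1 → r2=6-1=5
CMP r2, #0  (cmp 5,0)
BGT L1: taken
MOD r6, r6, #3 → r6=0%3=0
SUB r2, r2, #1 → r2=5-1=4
CMP r2, #0  (cmp 4,0)
BGT L1: taken
MOD r6, r6, #3 → r6=0%3=0
SUB r2, r2, #1 → r2=4-1=3
CMP r2, #0  (cmp 3,0)
BGT L1: taken
MOD r6, r6, #3 → r6=0%3=0
SUB r2, r2, #1 → r2=3-1=2
CMP r2, #0  (cmp 2,0)
BGT L1: taken
MOD r6, r6, #3 → r6=0%3=0
SUB r2, r2, #1 → r2=2-1=1
CMP r2, #0  (cmp 1,0)
BGT L1: taken
MOD r6, r6, #3 → r6=0%3=0
SUB r2, r2, #1 → r2=1-1=0
CMP r2, #0  (cmp 0,0)
BGT L1: not taken
halt.
Total executed instructions: 31.

31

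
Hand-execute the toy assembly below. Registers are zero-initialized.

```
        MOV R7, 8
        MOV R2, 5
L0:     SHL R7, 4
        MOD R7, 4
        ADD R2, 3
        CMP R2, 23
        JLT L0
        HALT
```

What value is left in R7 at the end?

0

MOV R7, 8 → R7=8
MOV R2, 5 → R2=5
SHL R7, 4 → R7=8<<4=128
MOD R7, 4 → R7=128%4=0
ADD R2, 3 → R2=5+3=8
CMP R2, 23  (cmp 8,23)
JLT L0: taken
SHL R7, 4 → R7=0<<4=0
MOD R7, 4 → R7=0%4=0
ADD R2, 3 → R2=8+3=11
CMP R2, 23  (cmp 11,23)
JLT L0: taken
SHL R7, 4 → R7=0<<4=0
MOD R7, 4 → R7=0%4=0
ADD R2, 3 → R2=11+3=14
CMP R2, 23  (cmp 14,23)
JLT L0: taken
SHL R7, 4 → R7=0<<4=0
MOD R7, 4 → R7=0%4=0
ADD R2, 3 → R2=14+3=17
CMP R2, 23  (cmp 17,23)
JLT L0: taken
SHL R7, 4 → R7=0<<4=0
MOD R7, 4 → R7=0%4=0
ADD R2, 3 → R2=17+3=20
CMP R2, 23  (cmp 20,23)
JLT L0: taken
SHL R7, 4 → R7=0<<4=0
MOD R7, 4 → R7=0%4=0
ADD R2, 3 → R2=20+3=23
CMP R2, 23  (cmp 23,23)
JLT L0: not taken
halt.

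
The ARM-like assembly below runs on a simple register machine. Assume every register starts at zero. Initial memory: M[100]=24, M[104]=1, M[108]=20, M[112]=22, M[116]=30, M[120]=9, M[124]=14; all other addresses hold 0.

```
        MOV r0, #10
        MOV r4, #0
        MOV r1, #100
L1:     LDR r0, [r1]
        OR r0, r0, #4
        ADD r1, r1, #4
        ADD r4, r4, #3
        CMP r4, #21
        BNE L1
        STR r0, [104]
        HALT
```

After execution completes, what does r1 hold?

128

MOV r0, #10 → r0=10
MOV r4, #0 → r4=0
MOV r1, #100 → r1=100
LDR r0, [r1] → r0=M[100]=24
OR r0, r0, #4 → r0=24|4=28
ADD r1, r1, #4 → r1=100+4=104
ADD r4, r4, #3 → r4=0+3=3
CMP r4, #21  (cmp 3,21)
BNE L1: taken
LDR r0, [r1] → r0=M[104]=1
OR r0, r0, #4 → r0=1|4=5
ADD r1, r1, #4 → r1=104+4=108
ADD r4, r4, #3 → r4=3+3=6
CMP r4, #21  (cmp 6,21)
BNE L1: taken
LDR r0, [r1] → r0=M[108]=20
OR r0, r0, #4 → r0=20|4=20
ADD r1, r1, #4 → r1=108+4=112
ADD r4, r4, #3 → r4=6+3=9
CMP r4, #21  (cmp 9,21)
BNE L1: taken
LDR r0, [r1] → r0=M[112]=22
OR r0, r0, #4 → r0=22|4=22
ADD r1, r1, #4 → r1=112+4=116
ADD r4, r4, #3 → r4=9+3=12
CMP r4, #21  (cmp 12,21)
BNE L1: taken
LDR r0, [r1] → r0=M[116]=30
OR r0, r0, #4 → r0=30|4=30
ADD r1, r1, #4 → r1=116+4=120
ADD r4, r4, #3 → r4=12+3=15
CMP r4, #21  (cmp 15,21)
BNE L1: taken
LDR r0, [r1] → r0=M[120]=9
OR r0, r0, #4 → r0=9|4=13
ADD r1, r1, #4 → r1=120+4=124
ADD r4, r4, #3 → r4=15+3=18
CMP r4, #21  (cmp 18,21)
BNE L1: taken
LDR r0, [r1] → r0=M[124]=14
OR r0, r0, #4 → r0=14|4=14
ADD r1, r1, #4 → r1=124+4=128
ADD r4, r4, #3 → r4=18+3=21
CMP r4, #21  (cmp 21,21)
BNE L1: not taken
STR r0, [104] → M[104]=14
halt.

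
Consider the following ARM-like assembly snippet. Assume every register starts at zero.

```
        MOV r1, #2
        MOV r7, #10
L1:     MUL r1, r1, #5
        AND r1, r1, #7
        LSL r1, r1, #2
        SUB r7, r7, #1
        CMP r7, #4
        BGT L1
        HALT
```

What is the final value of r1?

0

r1=2
r7=10
r1=2*5=10
r1=10&7=2
r1=2<<2=8
r7=10-1=9
CMP r7, #4  (cmp 9,4)
BGT L1: taken
r1=8*5=40
r1=40&7=0
r1=0<<2=0
r7=9-1=8
CMP r7, #4  (cmp 8,4)
BGT L1: taken
r1=0*5=0
r1=0&7=0
r1=0<<2=0
r7=8-1=7
CMP r7, #4  (cmp 7,4)
BGT L1: taken
r1=0*5=0
r1=0&7=0
r1=0<<2=0
r7=7-1=6
CMP r7, #4  (cmp 6,4)
BGT L1: taken
r1=0*5=0
r1=0&7=0
r1=0<<2=0
r7=6-1=5
CMP r7, #4  (cmp 5,4)
BGT L1: taken
r1=0*5=0
r1=0&7=0
r1=0<<2=0
r7=5-1=4
CMP r7, #4  (cmp 4,4)
BGT L1: not taken
halt.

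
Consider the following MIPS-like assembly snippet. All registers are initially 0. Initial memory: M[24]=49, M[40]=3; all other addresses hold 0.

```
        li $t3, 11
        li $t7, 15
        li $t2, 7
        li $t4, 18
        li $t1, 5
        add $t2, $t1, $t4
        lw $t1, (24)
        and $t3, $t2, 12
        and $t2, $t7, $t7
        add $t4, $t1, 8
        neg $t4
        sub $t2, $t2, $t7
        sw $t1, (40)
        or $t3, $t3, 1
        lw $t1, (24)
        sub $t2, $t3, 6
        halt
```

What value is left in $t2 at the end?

after li $t3, 11: $t3=11
after li $t7, 15: $t7=15
after li $t2, 7: $t2=7
after li $t4, 18: $t4=18
after li $t1, 5: $t1=5
after add $t2, $t1, $t4: $t2=5+18=23
after lw $t1, (24): $t1=M[24]=49
after and $t3, $t2, 12: $t3=23&12=4
after and $t2, $t7, $t7: $t2=15&15=15
after add $t4, $t1, 8: $t4=49+8=57
after neg $t4: $t4=-(57)=-57
after sub $t2, $t2, $t7: $t2=15-15=0
sw $t1, (40) → M[40]=49
after or $t3, $t3, 1: $t3=4|1=5
after lw $t1, (24): $t1=M[24]=49
after sub $t2, $t3, 6: $t2=5-6=-1
halt.

-1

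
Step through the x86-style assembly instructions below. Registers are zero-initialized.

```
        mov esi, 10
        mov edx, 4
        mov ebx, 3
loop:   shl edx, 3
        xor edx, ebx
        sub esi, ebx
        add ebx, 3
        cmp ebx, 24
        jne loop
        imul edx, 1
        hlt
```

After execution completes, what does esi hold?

esi=10
edx=4
ebx=3
edx=4<<3=32
edx=32^3=35
esi=10-3=7
ebx=3+3=6
cmp ebx, 24  (cmp 6,24)
jne loop: taken
edx=35<<3=280
edx=280^6=286
esi=7-6=1
ebx=6+3=9
cmp ebx, 24  (cmp 9,24)
jne loop: taken
edx=286<<3=2288
edx=2288^9=2297
esi=1-9=-8
ebx=9+3=12
cmp ebx, 24  (cmp 12,24)
jne loop: taken
edx=2297<<3=18376
edx=18376^12=18372
esi=(-8)-12=-20
ebx=12+3=15
cmp ebx, 24  (cmp 15,24)
jne loop: taken
edx=18372<<3=146976
edx=146976^15=146991
esi=(-20)-15=-35
ebx=15+3=18
cmp ebx, 24  (cmp 18,24)
jne loop: taken
edx=146991<<3=1175928
edx=1175928^18=1175914
esi=(-35)-18=-53
ebx=18+3=21
cmp ebx, 24  (cmp 21,24)
jne loop: taken
edx=1175914<<3=9407312
edx=9407312^21=9407301
esi=(-53)-21=-74
ebx=21+3=24
cmp ebx, 24  (cmp 24,24)
jne loop: not taken
edx=9407301*1=9407301
halt.

-74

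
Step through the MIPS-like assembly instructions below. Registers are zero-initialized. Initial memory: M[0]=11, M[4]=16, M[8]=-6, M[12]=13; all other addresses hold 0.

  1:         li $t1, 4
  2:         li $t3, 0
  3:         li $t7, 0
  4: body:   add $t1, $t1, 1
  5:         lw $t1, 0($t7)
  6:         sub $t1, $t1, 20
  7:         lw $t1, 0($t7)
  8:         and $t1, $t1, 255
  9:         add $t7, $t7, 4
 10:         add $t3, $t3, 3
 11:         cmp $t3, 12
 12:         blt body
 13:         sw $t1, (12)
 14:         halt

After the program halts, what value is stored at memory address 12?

after li $t1, 4: $t1=4
after li $t3, 0: $t3=0
after li $t7, 0: $t7=0
after add $t1, $t1, 1: $t1=4+1=5
after lw $t1, 0($t7): $t1=M[0]=11
after sub $t1, $t1, 20: $t1=11-20=-9
after lw $t1, 0($t7): $t1=M[0]=11
after and $t1, $t1, 255: $t1=11&255=11
after add $t7, $t7, 4: $t7=0+4=4
after add $t3, $t3, 3: $t3=0+3=3
cmp $t3, 12  (cmp 3,12)
blt body: taken
after add $t1, $t1, 1: $t1=11+1=12
after lw $t1, 0($t7): $t1=M[4]=16
after sub $t1, $t1, 20: $t1=16-20=-4
after lw $t1, 0($t7): $t1=M[4]=16
after and $t1, $t1, 255: $t1=16&255=16
after add $t7, $t7, 4: $t7=4+4=8
after add $t3, $t3, 3: $t3=3+3=6
cmp $t3, 12  (cmp 6,12)
blt body: taken
after add $t1, $t1, 1: $t1=16+1=17
after lw $t1, 0($t7): $t1=M[8]=-6
after sub $t1, $t1, 20: $t1=(-6)-20=-26
after lw $t1, 0($t7): $t1=M[8]=-6
after and $t1, $t1, 255: $t1=(-6)&255=250
after add $t7, $t7, 4: $t7=8+4=12
after add $t3, $t3, 3: $t3=6+3=9
cmp $t3, 12  (cmp 9,12)
blt body: taken
after add $t1, $t1, 1: $t1=250+1=251
after lw $t1, 0($t7): $t1=M[12]=13
after sub $t1, $t1, 20: $t1=13-20=-7
after lw $t1, 0($t7): $t1=M[12]=13
after and $t1, $t1, 255: $t1=13&255=13
after add $t7, $t7, 4: $t7=12+4=16
after add $t3, $t3, 3: $t3=9+3=12
cmp $t3, 12  (cmp 12,12)
blt body: not taken
sw $t1, (12) → M[12]=13
halt.

13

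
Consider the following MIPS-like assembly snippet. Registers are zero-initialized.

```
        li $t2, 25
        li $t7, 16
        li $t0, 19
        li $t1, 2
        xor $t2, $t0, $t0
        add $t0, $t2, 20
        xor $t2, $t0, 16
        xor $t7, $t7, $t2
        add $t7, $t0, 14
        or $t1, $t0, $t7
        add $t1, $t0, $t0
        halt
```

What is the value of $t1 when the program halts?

40

after li $t2, 25: $t2=25
after li $t7, 16: $t7=16
after li $t0, 19: $t0=19
after li $t1, 2: $t1=2
after xor $t2, $t0, $t0: $t2=19^19=0
after add $t0, $t2, 20: $t0=0+20=20
after xor $t2, $t0, 16: $t2=20^16=4
after xor $t7, $t7, $t2: $t7=16^4=20
after add $t7, $t0, 14: $t7=20+14=34
after or $t1, $t0, $t7: $t1=20|34=54
after add $t1, $t0, $t0: $t1=20+20=40
halt.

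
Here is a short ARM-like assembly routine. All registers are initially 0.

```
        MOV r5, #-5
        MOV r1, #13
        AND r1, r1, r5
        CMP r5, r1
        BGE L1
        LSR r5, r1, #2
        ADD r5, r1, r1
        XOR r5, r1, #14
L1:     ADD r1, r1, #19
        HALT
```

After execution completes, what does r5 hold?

r5=-5
r1=13
r1=13&(-5)=9
CMP r5, r1  (cmp -5,9)
BGE L1: not taken
r5=9>>2=2
r5=9+9=18
r5=9^14=7
r1=9+19=28
halt.

7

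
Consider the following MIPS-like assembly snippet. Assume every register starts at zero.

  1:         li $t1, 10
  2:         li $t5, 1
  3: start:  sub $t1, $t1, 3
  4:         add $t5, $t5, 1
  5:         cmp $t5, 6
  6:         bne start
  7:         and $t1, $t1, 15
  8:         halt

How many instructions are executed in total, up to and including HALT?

24

after li $t1, 10: $t1=10
after li $t5, 1: $t5=1
after sub $t1, $t1, 3: $t1=10-3=7
after add $t5, $t5, 1: $t5=1+1=2
cmp $t5, 6  (cmp 2,6)
bne start: taken
after sub $t1, $t1, 3: $t1=7-3=4
after add $t5, $t5, 1: $t5=2+1=3
cmp $t5, 6  (cmp 3,6)
bne start: taken
after sub $t1, $t1, 3: $t1=4-3=1
after add $t5, $t5, 1: $t5=3+1=4
cmp $t5, 6  (cmp 4,6)
bne start: taken
after sub $t1, $t1, 3: $t1=1-3=-2
after add $t5, $t5, 1: $t5=4+1=5
cmp $t5, 6  (cmp 5,6)
bne start: taken
after sub $t1, $t1, 3: $t1=(-2)-3=-5
after add $t5, $t5, 1: $t5=5+1=6
cmp $t5, 6  (cmp 6,6)
bne start: not taken
after and $t1, $t1, 15: $t1=(-5)&15=11
halt.
Total executed instructions: 24.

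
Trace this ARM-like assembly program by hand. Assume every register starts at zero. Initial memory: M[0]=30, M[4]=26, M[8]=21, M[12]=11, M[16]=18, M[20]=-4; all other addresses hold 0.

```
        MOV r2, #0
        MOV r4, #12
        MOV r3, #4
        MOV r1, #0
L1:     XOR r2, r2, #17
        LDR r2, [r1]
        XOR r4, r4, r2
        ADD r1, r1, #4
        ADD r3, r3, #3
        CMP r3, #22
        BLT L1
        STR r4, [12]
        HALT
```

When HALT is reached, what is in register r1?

MOV r2, #0 → r2=0
MOV r4, #12 → r4=12
MOV r3, #4 → r3=4
MOV r1, #0 → r1=0
XOR r2, r2, #17 → r2=0^17=17
LDR r2, [r1] → r2=M[0]=30
XOR r4, r4, r2 → r4=12^30=18
ADD r1, r1, #4 → r1=0+4=4
ADD r3, r3, #3 → r3=4+3=7
CMP r3, #22  (cmp 7,22)
BLT L1: taken
XOR r2, r2, #17 → r2=30^17=15
LDR r2, [r1] → r2=M[4]=26
XOR r4, r4, r2 → r4=18^26=8
ADD r1, r1, #4 → r1=4+4=8
ADD r3, r3, #3 → r3=7+3=10
CMP r3, #22  (cmp 10,22)
BLT L1: taken
XOR r2, r2, #17 → r2=26^17=11
LDR r2, [r1] → r2=M[8]=21
XOR r4, r4, r2 → r4=8^21=29
ADD r1, r1, #4 → r1=8+4=12
ADD r3, r3, #3 → r3=10+3=13
CMP r3, #22  (cmp 13,22)
BLT L1: taken
XOR r2, r2, #17 → r2=21^17=4
LDR r2, [r1] → r2=M[12]=11
XOR r4, r4, r2 → r4=29^11=22
ADD r1, r1, #4 → r1=12+4=16
ADD r3, r3, #3 → r3=13+3=16
CMP r3, #22  (cmp 16,22)
BLT L1: taken
XOR r2, r2, #17 → r2=11^17=26
LDR r2, [r1] → r2=M[16]=18
XOR r4, r4, r2 → r4=22^18=4
ADD r1, r1, #4 → r1=16+4=20
ADD r3, r3, #3 → r3=16+3=19
CMP r3, #22  (cmp 19,22)
BLT L1: taken
XOR r2, r2, #17 → r2=18^17=3
LDR r2, [r1] → r2=M[20]=-4
XOR r4, r4, r2 → r4=4^(-4)=-8
ADD r1, r1, #4 → r1=20+4=24
ADD r3, r3, #3 → r3=19+3=22
CMP r3, #22  (cmp 22,22)
BLT L1: not taken
STR r4, [12] → M[12]=-8
halt.

24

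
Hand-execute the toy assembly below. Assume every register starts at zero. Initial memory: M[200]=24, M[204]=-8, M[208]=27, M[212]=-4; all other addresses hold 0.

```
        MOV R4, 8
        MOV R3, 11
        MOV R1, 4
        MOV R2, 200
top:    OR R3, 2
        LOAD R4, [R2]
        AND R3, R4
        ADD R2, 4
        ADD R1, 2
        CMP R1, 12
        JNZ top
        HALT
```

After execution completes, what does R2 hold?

216

MOV R4, 8 → R4=8
MOV R3, 11 → R3=11
MOV R1, 4 → R1=4
MOV R2, 200 → R2=200
OR R3, 2 → R3=11|2=11
LOAD R4, [R2] → R4=M[200]=24
AND R3, R4 → R3=11&24=8
ADD R2, 4 → R2=200+4=204
ADD R1, 2 → R1=4+2=6
CMP R1, 12  (cmp 6,12)
JNZ top: taken
OR R3, 2 → R3=8|2=10
LOAD R4, [R2] → R4=M[204]=-8
AND R3, R4 → R3=10&(-8)=8
ADD R2, 4 → R2=204+4=208
ADD R1, 2 → R1=6+2=8
CMP R1, 12  (cmp 8,12)
JNZ top: taken
OR R3, 2 → R3=8|2=10
LOAD R4, [R2] → R4=M[208]=27
AND R3, R4 → R3=10&27=10
ADD R2, 4 → R2=208+4=212
ADD R1, 2 → R1=8+2=10
CMP R1, 12  (cmp 10,12)
JNZ top: taken
OR R3, 2 → R3=10|2=10
LOAD R4, [R2] → R4=M[212]=-4
AND R3, R4 → R3=10&(-4)=8
ADD R2, 4 → R2=212+4=216
ADD R1, 2 → R1=10+2=12
CMP R1, 12  (cmp 12,12)
JNZ top: not taken
halt.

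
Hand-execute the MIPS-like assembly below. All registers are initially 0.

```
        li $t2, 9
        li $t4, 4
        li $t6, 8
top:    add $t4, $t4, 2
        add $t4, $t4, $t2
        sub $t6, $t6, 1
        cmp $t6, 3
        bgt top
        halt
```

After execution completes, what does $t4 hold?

59

after li $t2, 9: $t2=9
after li $t4, 4: $t4=4
after li $t6, 8: $t6=8
after add $t4, $t4, 2: $t4=4+2=6
after add $t4, $t4, $t2: $t4=6+9=15
after sub $t6, $t6, 1: $t6=8-1=7
cmp $t6, 3  (cmp 7,3)
bgt top: taken
after add $t4, $t4, 2: $t4=15+2=17
after add $t4, $t4, $t2: $t4=17+9=26
after sub $t6, $t6, 1: $t6=7-1=6
cmp $t6, 3  (cmp 6,3)
bgt top: taken
after add $t4, $t4, 2: $t4=26+2=28
after add $t4, $t4, $t2: $t4=28+9=37
after sub $t6, $t6, 1: $t6=6-1=5
cmp $t6, 3  (cmp 5,3)
bgt top: taken
after add $t4, $t4, 2: $t4=37+2=39
after add $t4, $t4, $t2: $t4=39+9=48
after sub $t6, $t6, 1: $t6=5-1=4
cmp $t6, 3  (cmp 4,3)
bgt top: taken
after add $t4, $t4, 2: $t4=48+2=50
after add $t4, $t4, $t2: $t4=50+9=59
after sub $t6, $t6, 1: $t6=4-1=3
cmp $t6, 3  (cmp 3,3)
bgt top: not taken
halt.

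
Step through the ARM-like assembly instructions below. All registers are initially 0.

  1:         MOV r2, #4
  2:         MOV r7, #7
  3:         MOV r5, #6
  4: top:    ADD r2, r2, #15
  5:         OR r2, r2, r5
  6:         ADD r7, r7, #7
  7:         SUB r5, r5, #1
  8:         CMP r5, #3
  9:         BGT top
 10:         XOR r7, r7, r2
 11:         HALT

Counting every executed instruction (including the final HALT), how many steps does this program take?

23

MOV r2, #4 → r2=4
MOV r7, #7 → r7=7
MOV r5, #6 → r5=6
ADD r2, r2, #15 → r2=4+15=19
OR r2, r2, r5 → r2=19|6=23
ADD r7, r7, #7 → r7=7+7=14
SUB r5, r5, #1 → r5=6-1=5
CMP r5, #3  (cmp 5,3)
BGT top: taken
ADD r2, r2, #15 → r2=23+15=38
OR r2, r2, r5 → r2=38|5=39
ADD r7, r7, #7 → r7=14+7=21
SUB r5, r5, #1 → r5=5-1=4
CMP r5, #3  (cmp 4,3)
BGT top: taken
ADD r2, r2, #15 → r2=39+15=54
OR r2, r2, r5 → r2=54|4=54
ADD r7, r7, #7 → r7=21+7=28
SUB r5, r5, #1 → r5=4-1=3
CMP r5, #3  (cmp 3,3)
BGT top: not taken
XOR r7, r7, r2 → r7=28^54=42
halt.
Total executed instructions: 23.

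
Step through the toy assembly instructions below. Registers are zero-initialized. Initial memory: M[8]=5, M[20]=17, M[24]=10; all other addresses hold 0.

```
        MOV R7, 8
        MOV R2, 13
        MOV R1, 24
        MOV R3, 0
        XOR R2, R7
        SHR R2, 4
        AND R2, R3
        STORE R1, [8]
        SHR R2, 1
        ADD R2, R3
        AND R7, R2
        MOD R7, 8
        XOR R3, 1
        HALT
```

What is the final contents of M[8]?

after MOV R7, 8: R7=8
after MOV R2, 13: R2=13
after MOV R1, 24: R1=24
after MOV R3, 0: R3=0
after XOR R2, R7: R2=13^8=5
after SHR R2, 4: R2=5>>4=0
after AND R2, R3: R2=0&0=0
STORE R1, [8] → M[8]=24
after SHR R2, 1: R2=0>>1=0
after ADD R2, R3: R2=0+0=0
after AND R7, R2: R7=8&0=0
after MOD R7, 8: R7=0%8=0
after XOR R3, 1: R3=0^1=1
halt.

24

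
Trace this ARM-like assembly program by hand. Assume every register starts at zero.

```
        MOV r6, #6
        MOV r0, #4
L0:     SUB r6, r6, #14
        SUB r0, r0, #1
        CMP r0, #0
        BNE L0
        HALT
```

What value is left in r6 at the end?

r6=6
r0=4
r6=6-14=-8
r0=4-1=3
CMP r0, #0  (cmp 3,0)
BNE L0: taken
r6=(-8)-14=-22
r0=3-1=2
CMP r0, #0  (cmp 2,0)
BNE L0: taken
r6=(-22)-14=-36
r0=2-1=1
CMP r0, #0  (cmp 1,0)
BNE L0: taken
r6=(-36)-14=-50
r0=1-1=0
CMP r0, #0  (cmp 0,0)
BNE L0: not taken
halt.

-50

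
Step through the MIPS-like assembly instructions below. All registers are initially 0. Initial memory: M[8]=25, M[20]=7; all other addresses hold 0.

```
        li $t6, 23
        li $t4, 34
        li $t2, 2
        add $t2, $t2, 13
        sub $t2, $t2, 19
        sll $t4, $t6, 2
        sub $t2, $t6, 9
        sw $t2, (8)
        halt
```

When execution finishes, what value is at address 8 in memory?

after li $t6, 23: $t6=23
after li $t4, 34: $t4=34
after li $t2, 2: $t2=2
after add $t2, $t2, 13: $t2=2+13=15
after sub $t2, $t2, 19: $t2=15-19=-4
after sll $t4, $t6, 2: $t4=23<<2=92
after sub $t2, $t6, 9: $t2=23-9=14
sw $t2, (8) → M[8]=14
halt.

14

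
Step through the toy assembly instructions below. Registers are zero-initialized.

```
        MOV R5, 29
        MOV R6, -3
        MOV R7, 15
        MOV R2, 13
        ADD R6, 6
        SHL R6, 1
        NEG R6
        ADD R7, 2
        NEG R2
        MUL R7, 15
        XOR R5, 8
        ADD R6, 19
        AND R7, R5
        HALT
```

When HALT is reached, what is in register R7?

R5=29
R6=-3
R7=15
R2=13
R6=(-3)+6=3
R6=3<<1=6
R6=-(6)=-6
R7=15+2=17
R2=-(13)=-13
R7=17*15=255
R5=29^8=21
R6=(-6)+19=13
R7=255&21=21
halt.

21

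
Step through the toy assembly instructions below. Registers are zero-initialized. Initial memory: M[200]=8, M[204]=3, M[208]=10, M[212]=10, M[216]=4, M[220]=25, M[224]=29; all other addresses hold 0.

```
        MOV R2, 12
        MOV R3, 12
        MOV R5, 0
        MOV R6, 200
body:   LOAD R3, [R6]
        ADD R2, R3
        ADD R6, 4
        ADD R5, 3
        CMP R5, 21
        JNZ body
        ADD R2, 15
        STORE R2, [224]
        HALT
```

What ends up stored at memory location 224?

116

after MOV R2, 12: R2=12
after MOV R3, 12: R3=12
after MOV R5, 0: R5=0
after MOV R6, 200: R6=200
after LOAD R3, [R6]: R3=M[200]=8
after ADD R2, R3: R2=12+8=20
after ADD R6, 4: R6=200+4=204
after ADD R5, 3: R5=0+3=3
CMP R5, 21  (cmp 3,21)
JNZ body: taken
after LOAD R3, [R6]: R3=M[204]=3
after ADD R2, R3: R2=20+3=23
after ADD R6, 4: R6=204+4=208
after ADD R5, 3: R5=3+3=6
CMP R5, 21  (cmp 6,21)
JNZ body: taken
after LOAD R3, [R6]: R3=M[208]=10
after ADD R2, R3: R2=23+10=33
after ADD R6, 4: R6=208+4=212
after ADD R5, 3: R5=6+3=9
CMP R5, 21  (cmp 9,21)
JNZ body: taken
after LOAD R3, [R6]: R3=M[212]=10
after ADD R2, R3: R2=33+10=43
after ADD R6, 4: R6=212+4=216
after ADD R5, 3: R5=9+3=12
CMP R5, 21  (cmp 12,21)
JNZ body: taken
after LOAD R3, [R6]: R3=M[216]=4
after ADD R2, R3: R2=43+4=47
after ADD R6, 4: R6=216+4=220
after ADD R5, 3: R5=12+3=15
CMP R5, 21  (cmp 15,21)
JNZ body: taken
after LOAD R3, [R6]: R3=M[220]=25
after ADD R2, R3: R2=47+25=72
after ADD R6, 4: R6=220+4=224
after ADD R5, 3: R5=15+3=18
CMP R5, 21  (cmp 18,21)
JNZ body: taken
after LOAD R3, [R6]: R3=M[224]=29
after ADD R2, R3: R2=72+29=101
after ADD R6, 4: R6=224+4=228
after ADD R5, 3: R5=18+3=21
CMP R5, 21  (cmp 21,21)
JNZ body: not taken
after ADD R2, 15: R2=101+15=116
STORE R2, [224] → M[224]=116
halt.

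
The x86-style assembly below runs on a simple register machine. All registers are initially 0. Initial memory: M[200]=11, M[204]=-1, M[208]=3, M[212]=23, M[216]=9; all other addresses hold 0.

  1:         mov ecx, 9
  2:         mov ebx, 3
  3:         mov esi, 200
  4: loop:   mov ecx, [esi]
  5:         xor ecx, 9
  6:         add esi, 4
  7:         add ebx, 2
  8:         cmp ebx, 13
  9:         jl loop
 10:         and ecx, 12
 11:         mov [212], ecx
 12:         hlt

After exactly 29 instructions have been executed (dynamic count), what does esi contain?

mov ecx, 9 → ecx=9
mov ebx, 3 → ebx=3
mov esi, 200 → esi=200
mov ecx, [esi] → ecx=M[200]=11
xor ecx, 9 → ecx=11^9=2
add esi, 4 → esi=200+4=204
add ebx, 2 → ebx=3+2=5
cmp ebx, 13  (cmp 5,13)
jl loop: taken
mov ecx, [esi] → ecx=M[204]=-1
xor ecx, 9 → ecx=(-1)^9=-10
add esi, 4 → esi=204+4=208
add ebx, 2 → ebx=5+2=7
cmp ebx, 13  (cmp 7,13)
jl loop: taken
mov ecx, [esi] → ecx=M[208]=3
xor ecx, 9 → ecx=3^9=10
add esi, 4 → esi=208+4=212
add ebx, 2 → ebx=7+2=9
cmp ebx, 13  (cmp 9,13)
jl loop: taken
mov ecx, [esi] → ecx=M[212]=23
xor ecx, 9 → ecx=23^9=30
add esi, 4 → esi=212+4=216
add ebx, 2 → ebx=9+2=11
cmp ebx, 13  (cmp 11,13)
jl loop: taken
mov ecx, [esi] → ecx=M[216]=9
xor ecx, 9 → ecx=9^9=0
After step 29: esi = 216.

216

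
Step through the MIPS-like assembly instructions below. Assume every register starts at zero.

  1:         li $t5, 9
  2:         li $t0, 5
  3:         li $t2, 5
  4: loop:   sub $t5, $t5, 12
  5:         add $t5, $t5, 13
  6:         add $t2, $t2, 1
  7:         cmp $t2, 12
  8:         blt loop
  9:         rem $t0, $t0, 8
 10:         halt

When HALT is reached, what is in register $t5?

$t5=9
$t0=5
$t2=5
$t5=9-12=-3
$t5=(-3)+13=10
$t2=5+1=6
cmp $t2, 12  (cmp 6,12)
blt loop: taken
$t5=10-12=-2
$t5=(-2)+13=11
$t2=6+1=7
cmp $t2, 12  (cmp 7,12)
blt loop: taken
$t5=11-12=-1
$t5=(-1)+13=12
$t2=7+1=8
cmp $t2, 12  (cmp 8,12)
blt loop: taken
$t5=12-12=0
$t5=0+13=13
$t2=8+1=9
cmp $t2, 12  (cmp 9,12)
blt loop: taken
$t5=13-12=1
$t5=1+13=14
$t2=9+1=10
cmp $t2, 12  (cmp 10,12)
blt loop: taken
$t5=14-12=2
$t5=2+13=15
$t2=10+1=11
cmp $t2, 12  (cmp 11,12)
blt loop: taken
$t5=15-12=3
$t5=3+13=16
$t2=11+1=12
cmp $t2, 12  (cmp 12,12)
blt loop: not taken
$t0=5%8=5
halt.

16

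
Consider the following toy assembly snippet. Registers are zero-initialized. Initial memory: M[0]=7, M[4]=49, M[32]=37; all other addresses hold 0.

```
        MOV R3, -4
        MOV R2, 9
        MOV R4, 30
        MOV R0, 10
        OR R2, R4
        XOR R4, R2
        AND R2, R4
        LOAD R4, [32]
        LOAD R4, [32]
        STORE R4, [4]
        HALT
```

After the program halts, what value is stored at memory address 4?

37

after MOV R3, -4: R3=-4
after MOV R2, 9: R2=9
after MOV R4, 30: R4=30
after MOV R0, 10: R0=10
after OR R2, R4: R2=9|30=31
after XOR R4, R2: R4=30^31=1
after AND R2, R4: R2=31&1=1
after LOAD R4, [32]: R4=M[32]=37
after LOAD R4, [32]: R4=M[32]=37
STORE R4, [4] → M[4]=37
halt.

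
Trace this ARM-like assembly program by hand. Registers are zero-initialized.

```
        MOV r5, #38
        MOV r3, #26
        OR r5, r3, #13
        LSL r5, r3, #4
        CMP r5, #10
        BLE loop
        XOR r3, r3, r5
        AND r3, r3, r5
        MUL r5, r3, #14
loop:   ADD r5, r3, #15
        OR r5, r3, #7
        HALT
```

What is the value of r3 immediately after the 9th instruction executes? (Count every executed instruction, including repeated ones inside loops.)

416

MOV r5, #38 → r5=38
MOV r3, #26 → r3=26
OR r5, r3, #13 → r5=26|13=31
LSL r5, r3, #4 → r5=26<<4=416
CMP r5, #10  (cmp 416,10)
BLE loop: not taken
XOR r3, r3, r5 → r3=26^416=442
AND r3, r3, r5 → r3=442&416=416
MUL r5, r3, #14 → r5=416*14=5824
After step 9: r3 = 416.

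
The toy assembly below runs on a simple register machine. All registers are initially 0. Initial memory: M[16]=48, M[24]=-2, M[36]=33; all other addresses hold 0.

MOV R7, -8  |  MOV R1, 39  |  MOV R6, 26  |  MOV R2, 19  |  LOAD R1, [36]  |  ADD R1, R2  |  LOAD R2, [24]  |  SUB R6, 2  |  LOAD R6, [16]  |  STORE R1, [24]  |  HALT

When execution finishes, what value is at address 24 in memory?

R7=-8
R1=39
R6=26
R2=19
R1=M[36]=33
R1=33+19=52
R2=M[24]=-2
R6=26-2=24
R6=M[16]=48
STORE R1, [24] → M[24]=52
halt.

52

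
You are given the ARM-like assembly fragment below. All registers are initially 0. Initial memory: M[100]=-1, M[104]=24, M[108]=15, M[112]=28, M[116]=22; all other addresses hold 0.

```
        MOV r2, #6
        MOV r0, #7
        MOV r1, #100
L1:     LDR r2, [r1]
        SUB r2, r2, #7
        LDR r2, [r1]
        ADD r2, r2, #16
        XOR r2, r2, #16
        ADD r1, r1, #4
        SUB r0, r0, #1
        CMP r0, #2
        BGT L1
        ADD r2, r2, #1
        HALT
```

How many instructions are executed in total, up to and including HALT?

r2=6
r0=7
r1=100
r2=M[100]=-1
r2=(-1)-7=-8
r2=M[100]=-1
r2=(-1)+16=15
r2=15^16=31
r1=100+4=104
r0=7-1=6
CMP r0, #2  (cmp 6,2)
BGT L1: taken
r2=M[104]=24
r2=24-7=17
r2=M[104]=24
r2=24+16=40
r2=40^16=56
r1=104+4=108
r0=6-1=5
CMP r0, #2  (cmp 5,2)
BGT L1: taken
r2=M[108]=15
r2=15-7=8
r2=M[108]=15
r2=15+16=31
r2=31^16=15
r1=108+4=112
r0=5-1=4
CMP r0, #2  (cmp 4,2)
BGT L1: taken
r2=M[112]=28
r2=28-7=21
r2=M[112]=28
r2=28+16=44
r2=44^16=60
r1=112+4=116
r0=4-1=3
CMP r0, #2  (cmp 3,2)
BGT L1: taken
r2=M[116]=22
r2=22-7=15
r2=M[116]=22
r2=22+16=38
r2=38^16=54
r1=116+4=120
r0=3-1=2
CMP r0, #2  (cmp 2,2)
BGT L1: not taken
r2=54+1=55
halt.
Total executed instructions: 50.

50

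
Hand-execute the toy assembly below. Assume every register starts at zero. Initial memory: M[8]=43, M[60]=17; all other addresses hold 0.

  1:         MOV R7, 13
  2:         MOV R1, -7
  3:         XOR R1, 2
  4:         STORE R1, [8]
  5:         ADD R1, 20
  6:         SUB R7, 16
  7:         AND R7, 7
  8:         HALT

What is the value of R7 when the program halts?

5

after MOV R7, 13: R7=13
after MOV R1, -7: R1=-7
after XOR R1, 2: R1=(-7)^2=-5
STORE R1, [8] → M[8]=-5
after ADD R1, 20: R1=(-5)+20=15
after SUB R7, 16: R7=13-16=-3
after AND R7, 7: R7=(-3)&7=5
halt.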